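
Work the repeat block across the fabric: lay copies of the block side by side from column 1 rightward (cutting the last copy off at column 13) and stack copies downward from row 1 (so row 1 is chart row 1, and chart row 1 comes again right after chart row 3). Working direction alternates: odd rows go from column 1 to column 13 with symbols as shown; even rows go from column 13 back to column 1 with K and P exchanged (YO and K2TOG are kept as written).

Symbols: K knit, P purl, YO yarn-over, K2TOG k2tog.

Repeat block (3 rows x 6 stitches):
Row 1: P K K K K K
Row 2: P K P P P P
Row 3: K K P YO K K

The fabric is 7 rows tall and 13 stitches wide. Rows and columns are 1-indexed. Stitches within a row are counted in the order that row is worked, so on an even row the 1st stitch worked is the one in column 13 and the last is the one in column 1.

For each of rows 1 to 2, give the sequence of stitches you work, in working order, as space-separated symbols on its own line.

Row 1: chart row 1, RS - tile across columns 1-13 and work as-is.
Row 2: chart row 2, WS - tiled (columns 1-13): P K P P P P P K P P P P P; work from column 13 back to 1 with K<->P swapped.

Rows as worked:
P K K K K K P K K K K K P
K K K K K P K K K K K P K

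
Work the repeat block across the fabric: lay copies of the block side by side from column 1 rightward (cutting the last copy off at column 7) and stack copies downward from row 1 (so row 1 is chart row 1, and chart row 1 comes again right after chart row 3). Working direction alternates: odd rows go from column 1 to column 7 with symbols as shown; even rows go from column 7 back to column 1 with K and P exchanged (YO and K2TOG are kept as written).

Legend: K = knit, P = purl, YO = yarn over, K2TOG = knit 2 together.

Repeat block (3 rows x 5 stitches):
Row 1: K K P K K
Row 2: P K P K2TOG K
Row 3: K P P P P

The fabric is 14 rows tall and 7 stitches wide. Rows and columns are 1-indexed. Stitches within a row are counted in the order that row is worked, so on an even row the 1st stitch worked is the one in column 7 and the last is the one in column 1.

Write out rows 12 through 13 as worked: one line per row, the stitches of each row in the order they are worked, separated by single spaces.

Row 12: chart row 3, WS - tiled (columns 1-7): K P P P P K P; work from column 7 back to 1 with K<->P swapped.
Row 13: chart row 1, RS - tile across columns 1-7 and work as-is.

Rows as worked:
K P K K K K P
K K P K K K K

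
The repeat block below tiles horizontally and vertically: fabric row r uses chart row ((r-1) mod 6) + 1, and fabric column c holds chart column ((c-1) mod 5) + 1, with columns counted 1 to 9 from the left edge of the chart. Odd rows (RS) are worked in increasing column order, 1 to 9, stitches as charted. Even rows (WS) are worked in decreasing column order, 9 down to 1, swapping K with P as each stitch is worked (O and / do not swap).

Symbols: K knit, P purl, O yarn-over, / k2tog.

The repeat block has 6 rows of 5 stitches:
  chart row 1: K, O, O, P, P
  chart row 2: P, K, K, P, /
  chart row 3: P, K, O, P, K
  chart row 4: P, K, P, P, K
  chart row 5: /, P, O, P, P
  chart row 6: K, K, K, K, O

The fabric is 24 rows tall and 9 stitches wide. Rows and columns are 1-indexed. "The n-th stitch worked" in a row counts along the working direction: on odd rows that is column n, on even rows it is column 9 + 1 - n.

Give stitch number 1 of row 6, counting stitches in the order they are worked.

Row 6: (6-1) mod 6 = 5, so use chart row 6. Even row -> WS.
Chart row 6 tiled across columns 1-9: K K K K O K K K K
WS row: flip the tiled sequence (start at column 9) and apply K<->P; O and / stay.
Row 6 as worked: P P P P O P P P P
Counting 1 along the worked row gives P.

Result:
P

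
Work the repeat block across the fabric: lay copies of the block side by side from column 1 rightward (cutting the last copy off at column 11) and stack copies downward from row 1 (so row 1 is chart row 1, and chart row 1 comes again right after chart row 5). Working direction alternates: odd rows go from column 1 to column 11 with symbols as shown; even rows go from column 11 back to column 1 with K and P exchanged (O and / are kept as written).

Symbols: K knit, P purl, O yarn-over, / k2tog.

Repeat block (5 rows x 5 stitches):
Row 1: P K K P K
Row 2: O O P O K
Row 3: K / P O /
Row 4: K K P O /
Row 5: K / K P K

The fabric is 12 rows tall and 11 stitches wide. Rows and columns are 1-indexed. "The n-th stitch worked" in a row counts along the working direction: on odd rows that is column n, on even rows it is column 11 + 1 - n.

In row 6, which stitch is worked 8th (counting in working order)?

Row 6: (6-1) mod 5 = 0, so use chart row 1. Even row -> WS.
Chart row 1 tiled across columns 1-11: P K K P K P K K P K P
Wrong side: read the tiled row from column 11 down to 1 and exchange K with P (leave O, /).
Row 6 as worked: K P K P P K P K P P K
Counting 8 along the worked row gives K.

Stitch:
K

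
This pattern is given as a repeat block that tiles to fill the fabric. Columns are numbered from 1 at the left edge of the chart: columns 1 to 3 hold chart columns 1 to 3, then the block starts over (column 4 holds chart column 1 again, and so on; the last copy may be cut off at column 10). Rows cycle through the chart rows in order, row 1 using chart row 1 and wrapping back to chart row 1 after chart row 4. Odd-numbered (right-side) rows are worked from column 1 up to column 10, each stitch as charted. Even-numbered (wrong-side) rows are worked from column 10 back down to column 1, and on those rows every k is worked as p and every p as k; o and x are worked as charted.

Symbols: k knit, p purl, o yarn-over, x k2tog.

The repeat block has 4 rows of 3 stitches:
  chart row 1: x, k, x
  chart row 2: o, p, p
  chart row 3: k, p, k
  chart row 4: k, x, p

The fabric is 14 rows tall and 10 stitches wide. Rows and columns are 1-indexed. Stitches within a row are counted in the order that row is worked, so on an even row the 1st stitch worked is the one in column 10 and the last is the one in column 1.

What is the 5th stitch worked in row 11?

== STITCH ==
p

Derivation:
For row 11: chart row = ((11-1) mod 4) + 1 = 3; this is a RS (odd) row.
Chart row 3 tiled across columns 1-10: k p k k p k k p k k
RS: work column 1 to column 10, symbols as charted — the tiled row is the row as worked.
The 5th stitch worked is p.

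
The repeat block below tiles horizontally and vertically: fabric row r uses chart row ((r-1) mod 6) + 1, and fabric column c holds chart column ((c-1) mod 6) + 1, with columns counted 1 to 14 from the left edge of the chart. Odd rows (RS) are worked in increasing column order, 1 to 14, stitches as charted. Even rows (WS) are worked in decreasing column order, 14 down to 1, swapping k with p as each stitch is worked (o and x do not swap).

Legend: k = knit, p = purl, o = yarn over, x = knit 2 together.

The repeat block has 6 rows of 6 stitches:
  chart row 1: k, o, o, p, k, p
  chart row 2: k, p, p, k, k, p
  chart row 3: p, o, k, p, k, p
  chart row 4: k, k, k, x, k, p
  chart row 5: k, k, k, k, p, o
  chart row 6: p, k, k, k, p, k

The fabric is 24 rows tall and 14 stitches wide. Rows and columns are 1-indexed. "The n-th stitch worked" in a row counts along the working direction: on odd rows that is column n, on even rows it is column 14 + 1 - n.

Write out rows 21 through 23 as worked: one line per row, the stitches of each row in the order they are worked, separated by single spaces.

Row 21: chart row 3, RS - tile across columns 1-14 and work as-is.
Row 22: chart row 4, WS - tiled (columns 1-14): k k k x k p k k k x k p k k; work from column 14 back to 1 with k<->p swapped.
Row 23: chart row 5, RS - tile across columns 1-14 and work as-is.

Rows as worked:
p o k p k p p o k p k p p o
p p k p x p p p k p x p p p
k k k k p o k k k k p o k k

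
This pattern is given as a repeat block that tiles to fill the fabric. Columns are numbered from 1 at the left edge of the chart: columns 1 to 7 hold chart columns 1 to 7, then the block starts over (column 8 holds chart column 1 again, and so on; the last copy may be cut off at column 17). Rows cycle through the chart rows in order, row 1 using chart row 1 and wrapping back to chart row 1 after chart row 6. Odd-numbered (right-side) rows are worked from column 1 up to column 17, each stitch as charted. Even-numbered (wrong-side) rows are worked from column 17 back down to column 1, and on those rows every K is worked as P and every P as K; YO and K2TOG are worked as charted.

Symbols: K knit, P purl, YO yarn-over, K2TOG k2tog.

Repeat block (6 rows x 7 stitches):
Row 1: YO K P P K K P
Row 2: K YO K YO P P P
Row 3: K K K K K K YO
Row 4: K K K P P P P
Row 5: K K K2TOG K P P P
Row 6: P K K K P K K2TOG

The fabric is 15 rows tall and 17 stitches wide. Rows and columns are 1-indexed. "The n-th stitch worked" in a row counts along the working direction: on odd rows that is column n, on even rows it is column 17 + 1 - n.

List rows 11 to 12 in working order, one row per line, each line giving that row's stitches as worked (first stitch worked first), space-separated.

Row 11: chart row 5, RS - tile across columns 1-17 and work as-is.
Row 12: chart row 6, WS - tiled (columns 1-17): P K K K P K K2TOG P K K K P K K2TOG P K K; work from column 17 back to 1 with K<->P swapped.

Rows as worked:
K K K2TOG K P P P K K K2TOG K P P P K K K2TOG
P P K K2TOG P K P P P K K2TOG P K P P P K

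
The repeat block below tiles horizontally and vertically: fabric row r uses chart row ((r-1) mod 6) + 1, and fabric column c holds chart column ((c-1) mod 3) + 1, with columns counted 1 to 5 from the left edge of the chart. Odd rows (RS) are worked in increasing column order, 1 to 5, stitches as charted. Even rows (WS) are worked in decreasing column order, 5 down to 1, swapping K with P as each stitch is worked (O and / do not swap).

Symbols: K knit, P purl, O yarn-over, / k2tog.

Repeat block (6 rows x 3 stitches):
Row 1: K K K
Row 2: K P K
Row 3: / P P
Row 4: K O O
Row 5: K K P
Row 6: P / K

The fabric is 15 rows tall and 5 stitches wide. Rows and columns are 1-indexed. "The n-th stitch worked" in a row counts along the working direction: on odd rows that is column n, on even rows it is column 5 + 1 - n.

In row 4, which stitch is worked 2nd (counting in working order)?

For row 4: chart row = ((4-1) mod 6) + 1 = 4; this is a WS (even) row.
Chart row 4 tiled across columns 1-5: K O O K O
WS row: flip the tiled sequence (start at column 5) and apply K<->P; O and / stay.
Row 4 as worked: O P O O P
Stitch 2 in working order -> P

== STITCH ==
P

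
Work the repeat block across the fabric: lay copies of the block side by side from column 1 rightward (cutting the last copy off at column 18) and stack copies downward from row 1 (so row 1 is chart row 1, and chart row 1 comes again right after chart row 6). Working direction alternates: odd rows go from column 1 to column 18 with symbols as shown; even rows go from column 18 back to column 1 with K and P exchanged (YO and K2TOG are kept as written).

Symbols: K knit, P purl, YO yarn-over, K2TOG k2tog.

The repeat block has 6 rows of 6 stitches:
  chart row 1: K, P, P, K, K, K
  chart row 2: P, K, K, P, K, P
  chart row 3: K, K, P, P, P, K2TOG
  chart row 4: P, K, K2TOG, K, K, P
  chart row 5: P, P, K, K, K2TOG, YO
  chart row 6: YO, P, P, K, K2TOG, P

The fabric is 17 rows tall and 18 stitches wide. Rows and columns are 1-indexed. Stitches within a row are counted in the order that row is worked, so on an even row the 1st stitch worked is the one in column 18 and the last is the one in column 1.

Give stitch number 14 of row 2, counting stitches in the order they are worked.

== STITCH ==
P

Derivation:
Row 2 uses chart row ((2-1) mod 6)+1 = 2. Row 2 is even, so WS.
Chart row 2 tiled across columns 1-18: P K K P K P P K K P K P P K K P K P
Wrong side: read the tiled row from column 18 down to 1 and exchange K with P (leave YO, K2TOG).
Row 2 as worked: K P K P P K K P K P P K K P K P P K
The 14th stitch worked is P.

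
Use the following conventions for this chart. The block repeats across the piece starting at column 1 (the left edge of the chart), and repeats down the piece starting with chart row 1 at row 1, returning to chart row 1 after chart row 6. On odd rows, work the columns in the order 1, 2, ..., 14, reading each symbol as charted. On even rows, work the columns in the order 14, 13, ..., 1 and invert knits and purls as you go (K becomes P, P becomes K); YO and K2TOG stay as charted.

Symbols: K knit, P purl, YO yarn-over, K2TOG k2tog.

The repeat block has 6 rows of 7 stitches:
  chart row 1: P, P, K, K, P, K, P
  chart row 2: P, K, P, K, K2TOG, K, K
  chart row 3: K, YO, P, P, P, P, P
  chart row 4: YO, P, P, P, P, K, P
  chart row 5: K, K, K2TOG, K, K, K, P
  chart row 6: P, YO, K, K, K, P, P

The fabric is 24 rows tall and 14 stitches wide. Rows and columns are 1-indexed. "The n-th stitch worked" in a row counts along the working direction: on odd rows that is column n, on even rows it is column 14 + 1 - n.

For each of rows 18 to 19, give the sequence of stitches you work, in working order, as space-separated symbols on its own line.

Result:
K K P P P YO K K K P P P YO K
P P K K P K P P P K K P K P

Derivation:
Row 18: chart row 6, WS - tiled (columns 1-14): P YO K K K P P P YO K K K P P; work from column 14 back to 1 with K<->P swapped.
Row 19: chart row 1, RS - tile across columns 1-14 and work as-is.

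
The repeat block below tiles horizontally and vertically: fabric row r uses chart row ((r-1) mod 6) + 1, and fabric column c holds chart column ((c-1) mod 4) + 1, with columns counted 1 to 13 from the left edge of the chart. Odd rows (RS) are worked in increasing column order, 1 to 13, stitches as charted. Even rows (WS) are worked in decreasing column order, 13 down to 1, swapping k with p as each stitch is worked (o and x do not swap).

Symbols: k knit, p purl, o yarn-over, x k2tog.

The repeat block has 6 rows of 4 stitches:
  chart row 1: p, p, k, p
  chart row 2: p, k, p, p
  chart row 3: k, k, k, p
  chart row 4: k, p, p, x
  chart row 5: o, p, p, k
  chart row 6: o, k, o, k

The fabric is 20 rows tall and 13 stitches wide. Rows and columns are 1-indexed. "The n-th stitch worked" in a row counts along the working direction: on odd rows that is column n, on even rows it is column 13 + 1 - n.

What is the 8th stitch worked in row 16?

Row 16 uses chart row ((16-1) mod 6)+1 = 4. Row 16 is even, so WS.
Chart row 4 tiled across columns 1-13: k p p x k p p x k p p x k
Wrong side: read the tiled row from column 13 down to 1 and exchange k with p (leave o, x).
Row 16 as worked: p x k k p x k k p x k k p
Counting 8 along the worked row gives k.

== STITCH ==
k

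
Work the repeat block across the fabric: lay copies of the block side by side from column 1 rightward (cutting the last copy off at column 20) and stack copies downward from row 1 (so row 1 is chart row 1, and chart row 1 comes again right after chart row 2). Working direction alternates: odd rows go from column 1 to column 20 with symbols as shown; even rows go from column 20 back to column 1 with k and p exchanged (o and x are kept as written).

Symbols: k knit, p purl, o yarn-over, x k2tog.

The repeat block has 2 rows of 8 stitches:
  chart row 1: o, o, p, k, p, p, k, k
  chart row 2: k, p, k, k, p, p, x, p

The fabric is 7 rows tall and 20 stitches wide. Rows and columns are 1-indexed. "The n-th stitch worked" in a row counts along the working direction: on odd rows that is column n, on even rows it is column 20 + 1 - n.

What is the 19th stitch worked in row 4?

For row 4: chart row = ((4-1) mod 2) + 1 = 2; this is a WS (even) row.
Chart row 2 tiled across columns 1-20: k p k k p p x p k p k k p p x p k p k k
WS: work from column 20 back to column 1 (reverse the tiled row), swapping k<->p (o and x unchanged).
Row 4 as worked: p p k p k x k k p p k p k x k k p p k p
The 19th stitch worked is k.

Result:
k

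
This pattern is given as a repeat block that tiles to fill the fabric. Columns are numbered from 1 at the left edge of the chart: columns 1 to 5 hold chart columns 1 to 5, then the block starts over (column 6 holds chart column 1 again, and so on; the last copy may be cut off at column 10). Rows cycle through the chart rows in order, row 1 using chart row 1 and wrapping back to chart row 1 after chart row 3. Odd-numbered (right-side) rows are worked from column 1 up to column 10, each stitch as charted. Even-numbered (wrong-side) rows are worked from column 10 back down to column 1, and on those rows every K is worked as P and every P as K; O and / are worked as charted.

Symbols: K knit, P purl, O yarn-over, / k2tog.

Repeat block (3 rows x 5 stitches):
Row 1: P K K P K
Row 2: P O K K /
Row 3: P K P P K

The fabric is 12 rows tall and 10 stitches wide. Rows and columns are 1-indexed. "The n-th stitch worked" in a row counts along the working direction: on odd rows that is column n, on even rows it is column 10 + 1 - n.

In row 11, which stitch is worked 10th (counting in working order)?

Row 11: (11-1) mod 3 = 1, so use chart row 2. Odd row -> RS.
Chart row 2 tiled across columns 1-10: P O K K / P O K K /
Right side: take the tiled row as-is (worked left to right from column 1).
Stitch 10 in working order -> /

Stitch:
/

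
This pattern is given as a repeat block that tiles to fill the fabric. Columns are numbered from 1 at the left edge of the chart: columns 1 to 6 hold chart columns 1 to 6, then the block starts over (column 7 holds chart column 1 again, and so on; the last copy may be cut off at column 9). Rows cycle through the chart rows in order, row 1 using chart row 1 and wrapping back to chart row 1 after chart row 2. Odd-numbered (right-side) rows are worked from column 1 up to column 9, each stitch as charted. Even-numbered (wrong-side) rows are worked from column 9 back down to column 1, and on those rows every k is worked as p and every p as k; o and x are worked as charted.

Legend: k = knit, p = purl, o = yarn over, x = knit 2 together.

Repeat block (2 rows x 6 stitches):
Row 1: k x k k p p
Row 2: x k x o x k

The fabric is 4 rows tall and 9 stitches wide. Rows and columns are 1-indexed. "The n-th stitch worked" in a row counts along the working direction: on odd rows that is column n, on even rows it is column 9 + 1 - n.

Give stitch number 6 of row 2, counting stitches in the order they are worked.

Stitch:
o

Derivation:
Row 2 uses chart row ((2-1) mod 2)+1 = 2. Row 2 is even, so WS.
Chart row 2 tiled across columns 1-9: x k x o x k x k x
WS row: flip the tiled sequence (start at column 9) and apply k<->p; o and x stay.
Row 2 as worked: x p x p x o x p x
Stitch 6 in working order -> o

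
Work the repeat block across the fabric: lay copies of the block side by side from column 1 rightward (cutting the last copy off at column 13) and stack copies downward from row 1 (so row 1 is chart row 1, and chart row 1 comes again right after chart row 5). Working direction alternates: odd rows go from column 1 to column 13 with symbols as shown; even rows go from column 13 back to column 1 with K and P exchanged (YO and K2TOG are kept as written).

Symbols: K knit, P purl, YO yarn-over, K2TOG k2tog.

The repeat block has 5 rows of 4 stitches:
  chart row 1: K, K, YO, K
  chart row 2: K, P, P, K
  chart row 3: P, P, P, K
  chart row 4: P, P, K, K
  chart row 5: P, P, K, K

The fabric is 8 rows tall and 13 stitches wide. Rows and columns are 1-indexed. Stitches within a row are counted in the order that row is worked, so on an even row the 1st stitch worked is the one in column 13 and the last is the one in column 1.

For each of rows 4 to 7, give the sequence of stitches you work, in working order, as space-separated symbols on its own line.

Row 4: chart row 4, WS - tiled (columns 1-13): P P K K P P K K P P K K P; work from column 13 back to 1 with K<->P swapped.
Row 5: chart row 5, RS - tile across columns 1-13 and work as-is.
Row 6: chart row 1, WS - tiled (columns 1-13): K K YO K K K YO K K K YO K K; work from column 13 back to 1 with K<->P swapped.
Row 7: chart row 2, RS - tile across columns 1-13 and work as-is.

Rows as worked:
K P P K K P P K K P P K K
P P K K P P K K P P K K P
P P YO P P P YO P P P YO P P
K P P K K P P K K P P K K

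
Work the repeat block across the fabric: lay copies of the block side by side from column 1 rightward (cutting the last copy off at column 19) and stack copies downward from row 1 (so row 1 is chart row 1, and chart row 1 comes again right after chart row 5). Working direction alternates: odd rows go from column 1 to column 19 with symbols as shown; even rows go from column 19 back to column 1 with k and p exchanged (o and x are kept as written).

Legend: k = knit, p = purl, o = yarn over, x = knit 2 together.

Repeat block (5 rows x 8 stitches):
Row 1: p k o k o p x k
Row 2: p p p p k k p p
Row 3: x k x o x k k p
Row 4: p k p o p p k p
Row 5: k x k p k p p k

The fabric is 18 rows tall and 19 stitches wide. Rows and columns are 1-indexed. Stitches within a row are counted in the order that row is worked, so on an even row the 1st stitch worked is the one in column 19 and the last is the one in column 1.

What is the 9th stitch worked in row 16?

Row 16: (16-1) mod 5 = 0, so use chart row 1. Even row -> WS.
Chart row 1 tiled across columns 1-19: p k o k o p x k p k o k o p x k p k o
WS row: flip the tiled sequence (start at column 19) and apply k<->p; o and x stay.
Row 16 as worked: o p k p x k o p o p k p x k o p o p k
Counting 9 along the worked row gives o.

Stitch:
o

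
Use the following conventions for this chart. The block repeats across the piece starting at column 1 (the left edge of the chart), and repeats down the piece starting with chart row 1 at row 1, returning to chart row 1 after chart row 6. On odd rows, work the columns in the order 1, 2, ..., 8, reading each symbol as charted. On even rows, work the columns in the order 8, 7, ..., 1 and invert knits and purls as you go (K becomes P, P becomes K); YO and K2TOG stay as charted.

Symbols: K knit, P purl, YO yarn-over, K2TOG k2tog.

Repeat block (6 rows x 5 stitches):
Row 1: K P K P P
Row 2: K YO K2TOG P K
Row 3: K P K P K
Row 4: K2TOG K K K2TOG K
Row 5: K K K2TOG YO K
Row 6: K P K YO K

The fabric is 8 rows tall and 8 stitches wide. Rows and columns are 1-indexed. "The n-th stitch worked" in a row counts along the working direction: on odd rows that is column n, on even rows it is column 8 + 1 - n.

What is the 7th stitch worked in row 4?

For row 4: chart row = ((4-1) mod 6) + 1 = 4; this is a WS (even) row.
Chart row 4 tiled across columns 1-8: K2TOG K K K2TOG K K2TOG K K
Wrong side: read the tiled row from column 8 down to 1 and exchange K with P (leave YO, K2TOG).
Row 4 as worked: P P K2TOG P K2TOG P P K2TOG
The 7th stitch worked is P.

Result:
P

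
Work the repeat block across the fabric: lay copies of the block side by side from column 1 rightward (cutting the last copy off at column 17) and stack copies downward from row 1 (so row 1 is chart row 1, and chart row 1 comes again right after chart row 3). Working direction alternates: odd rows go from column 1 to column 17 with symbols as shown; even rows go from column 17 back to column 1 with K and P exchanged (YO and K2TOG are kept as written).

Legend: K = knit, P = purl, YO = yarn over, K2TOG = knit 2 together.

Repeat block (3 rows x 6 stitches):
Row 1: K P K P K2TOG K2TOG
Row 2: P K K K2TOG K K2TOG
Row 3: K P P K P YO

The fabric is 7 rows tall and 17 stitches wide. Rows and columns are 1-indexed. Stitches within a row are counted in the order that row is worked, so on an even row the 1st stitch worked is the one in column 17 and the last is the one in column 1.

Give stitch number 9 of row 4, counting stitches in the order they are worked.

For row 4: chart row = ((4-1) mod 3) + 1 = 1; this is a WS (even) row.
Chart row 1 tiled across columns 1-17: K P K P K2TOG K2TOG K P K P K2TOG K2TOG K P K P K2TOG
Wrong side: read the tiled row from column 17 down to 1 and exchange K with P (leave YO, K2TOG).
Row 4 as worked: K2TOG K P K P K2TOG K2TOG K P K P K2TOG K2TOG K P K P
Counting 9 along the worked row gives P.

Stitch:
P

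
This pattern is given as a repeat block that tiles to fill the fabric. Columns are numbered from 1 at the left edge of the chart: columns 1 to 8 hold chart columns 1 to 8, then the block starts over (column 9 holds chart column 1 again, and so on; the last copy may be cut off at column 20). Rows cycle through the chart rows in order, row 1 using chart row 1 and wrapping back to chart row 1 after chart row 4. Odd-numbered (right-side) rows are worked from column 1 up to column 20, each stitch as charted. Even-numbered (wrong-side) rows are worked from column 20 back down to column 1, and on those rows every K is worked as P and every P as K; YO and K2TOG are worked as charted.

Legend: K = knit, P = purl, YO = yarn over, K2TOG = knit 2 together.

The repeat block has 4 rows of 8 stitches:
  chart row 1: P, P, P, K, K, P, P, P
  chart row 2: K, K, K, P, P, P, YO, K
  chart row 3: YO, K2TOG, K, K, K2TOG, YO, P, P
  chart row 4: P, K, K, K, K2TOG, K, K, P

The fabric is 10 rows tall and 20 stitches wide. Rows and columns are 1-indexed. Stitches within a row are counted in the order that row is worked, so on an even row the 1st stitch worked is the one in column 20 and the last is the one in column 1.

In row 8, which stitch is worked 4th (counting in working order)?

Result:
K

Derivation:
Row 8: (8-1) mod 4 = 3, so use chart row 4. Even row -> WS.
Chart row 4 tiled across columns 1-20: P K K K K2TOG K K P P K K K K2TOG K K P P K K K
WS row: flip the tiled sequence (start at column 20) and apply K<->P; YO and K2TOG stay.
Row 8 as worked: P P P K K P P K2TOG P P P K K P P K2TOG P P P K
Stitch 4 in working order -> K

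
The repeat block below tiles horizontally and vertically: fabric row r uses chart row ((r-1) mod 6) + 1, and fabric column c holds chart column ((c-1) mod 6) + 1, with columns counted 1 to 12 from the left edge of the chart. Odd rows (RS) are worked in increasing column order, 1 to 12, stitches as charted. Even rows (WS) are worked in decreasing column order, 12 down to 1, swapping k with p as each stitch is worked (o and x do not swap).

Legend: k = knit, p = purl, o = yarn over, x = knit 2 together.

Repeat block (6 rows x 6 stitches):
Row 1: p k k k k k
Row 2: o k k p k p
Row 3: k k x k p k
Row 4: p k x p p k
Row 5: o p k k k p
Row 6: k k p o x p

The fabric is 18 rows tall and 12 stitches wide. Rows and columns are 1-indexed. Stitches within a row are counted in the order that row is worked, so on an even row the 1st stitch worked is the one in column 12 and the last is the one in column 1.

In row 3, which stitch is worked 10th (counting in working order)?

Stitch:
k

Derivation:
Row 3 uses chart row ((3-1) mod 6)+1 = 3. Row 3 is odd, so RS.
Chart row 3 tiled across columns 1-12: k k x k p k k k x k p k
RS: work column 1 to column 12, symbols as charted — the tiled row is the row as worked.
The 10th stitch worked is k.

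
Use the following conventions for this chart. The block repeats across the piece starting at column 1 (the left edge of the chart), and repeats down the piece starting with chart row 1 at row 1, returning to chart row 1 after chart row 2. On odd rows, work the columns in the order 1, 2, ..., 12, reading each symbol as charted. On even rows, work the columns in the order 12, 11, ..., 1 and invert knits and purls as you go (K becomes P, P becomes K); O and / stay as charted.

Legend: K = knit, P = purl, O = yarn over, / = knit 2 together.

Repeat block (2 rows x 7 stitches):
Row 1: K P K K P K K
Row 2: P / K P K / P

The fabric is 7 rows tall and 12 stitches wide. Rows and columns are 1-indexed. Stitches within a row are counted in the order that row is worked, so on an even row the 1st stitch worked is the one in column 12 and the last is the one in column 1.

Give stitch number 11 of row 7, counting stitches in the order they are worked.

Result:
K

Derivation:
For row 7: chart row = ((7-1) mod 2) + 1 = 1; this is a RS (odd) row.
Chart row 1 tiled across columns 1-12: K P K K P K K K P K K P
RS row: no reversal, no swap; stitch n worked = column n.
Stitch 11 in working order -> K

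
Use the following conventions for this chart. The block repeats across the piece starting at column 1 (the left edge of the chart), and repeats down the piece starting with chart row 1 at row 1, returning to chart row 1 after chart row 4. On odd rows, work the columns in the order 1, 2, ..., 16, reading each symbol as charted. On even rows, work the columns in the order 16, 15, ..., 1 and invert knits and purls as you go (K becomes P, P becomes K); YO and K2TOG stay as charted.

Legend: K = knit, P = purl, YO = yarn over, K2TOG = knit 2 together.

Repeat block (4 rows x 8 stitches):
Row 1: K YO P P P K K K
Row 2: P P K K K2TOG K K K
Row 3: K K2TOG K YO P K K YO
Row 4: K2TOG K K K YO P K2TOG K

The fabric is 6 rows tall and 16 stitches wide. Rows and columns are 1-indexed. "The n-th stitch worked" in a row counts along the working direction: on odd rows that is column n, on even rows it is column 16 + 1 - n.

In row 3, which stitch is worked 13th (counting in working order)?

Row 3 uses chart row ((3-1) mod 4)+1 = 3. Row 3 is odd, so RS.
Chart row 3 tiled across columns 1-16: K K2TOG K YO P K K YO K K2TOG K YO P K K YO
Right side: take the tiled row as-is (worked left to right from column 1).
Stitch 13 in working order -> P

Result:
P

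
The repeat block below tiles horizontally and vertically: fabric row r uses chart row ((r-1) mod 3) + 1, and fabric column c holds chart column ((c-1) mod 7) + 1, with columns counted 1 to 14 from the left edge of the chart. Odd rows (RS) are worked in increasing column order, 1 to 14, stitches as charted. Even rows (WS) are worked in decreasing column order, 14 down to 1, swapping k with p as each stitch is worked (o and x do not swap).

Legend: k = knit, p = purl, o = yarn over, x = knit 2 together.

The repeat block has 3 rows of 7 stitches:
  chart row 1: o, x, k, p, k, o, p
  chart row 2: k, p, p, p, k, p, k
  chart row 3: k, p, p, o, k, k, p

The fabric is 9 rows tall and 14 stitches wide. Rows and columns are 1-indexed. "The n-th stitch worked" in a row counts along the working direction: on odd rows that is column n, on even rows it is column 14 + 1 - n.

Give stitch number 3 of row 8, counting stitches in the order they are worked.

Stitch:
p

Derivation:
Row 8 uses chart row ((8-1) mod 3)+1 = 2. Row 8 is even, so WS.
Chart row 2 tiled across columns 1-14: k p p p k p k k p p p k p k
WS row: flip the tiled sequence (start at column 14) and apply k<->p; o and x stay.
Row 8 as worked: p k p k k k p p k p k k k p
Stitch 3 in working order -> p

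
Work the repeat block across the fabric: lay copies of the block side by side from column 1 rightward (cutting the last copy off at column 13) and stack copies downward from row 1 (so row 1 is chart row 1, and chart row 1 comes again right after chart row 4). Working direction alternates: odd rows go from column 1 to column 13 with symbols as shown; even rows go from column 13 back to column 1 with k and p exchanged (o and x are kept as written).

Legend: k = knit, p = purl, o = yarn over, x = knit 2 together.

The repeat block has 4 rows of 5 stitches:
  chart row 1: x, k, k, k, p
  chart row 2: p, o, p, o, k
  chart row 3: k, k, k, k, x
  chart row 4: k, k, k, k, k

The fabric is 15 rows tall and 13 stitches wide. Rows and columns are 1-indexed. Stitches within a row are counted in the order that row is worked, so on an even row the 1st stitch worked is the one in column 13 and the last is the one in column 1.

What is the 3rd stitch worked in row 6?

Stitch:
k

Derivation:
Row 6 uses chart row ((6-1) mod 4)+1 = 2. Row 6 is even, so WS.
Chart row 2 tiled across columns 1-13: p o p o k p o p o k p o p
Wrong side: read the tiled row from column 13 down to 1 and exchange k with p (leave o, x).
Row 6 as worked: k o k p o k o k p o k o k
Counting 3 along the worked row gives k.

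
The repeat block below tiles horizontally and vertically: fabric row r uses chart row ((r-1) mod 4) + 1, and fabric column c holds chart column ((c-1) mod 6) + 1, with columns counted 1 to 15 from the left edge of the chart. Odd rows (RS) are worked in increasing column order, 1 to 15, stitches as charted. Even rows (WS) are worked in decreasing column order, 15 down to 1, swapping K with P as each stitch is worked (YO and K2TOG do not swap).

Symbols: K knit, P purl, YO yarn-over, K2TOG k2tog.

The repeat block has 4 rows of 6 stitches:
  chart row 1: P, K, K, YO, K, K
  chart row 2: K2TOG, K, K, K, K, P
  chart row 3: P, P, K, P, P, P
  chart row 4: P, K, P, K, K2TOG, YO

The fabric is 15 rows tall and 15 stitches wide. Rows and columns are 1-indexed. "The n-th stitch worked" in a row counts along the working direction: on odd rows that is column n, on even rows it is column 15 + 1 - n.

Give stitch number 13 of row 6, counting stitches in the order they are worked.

Row 6: (6-1) mod 4 = 1, so use chart row 2. Even row -> WS.
Chart row 2 tiled across columns 1-15: K2TOG K K K K P K2TOG K K K K P K2TOG K K
WS: work from column 15 back to column 1 (reverse the tiled row), swapping K<->P (YO and K2TOG unchanged).
Row 6 as worked: P P K2TOG K P P P P K2TOG K P P P P K2TOG
Stitch 13 in working order -> P

== STITCH ==
P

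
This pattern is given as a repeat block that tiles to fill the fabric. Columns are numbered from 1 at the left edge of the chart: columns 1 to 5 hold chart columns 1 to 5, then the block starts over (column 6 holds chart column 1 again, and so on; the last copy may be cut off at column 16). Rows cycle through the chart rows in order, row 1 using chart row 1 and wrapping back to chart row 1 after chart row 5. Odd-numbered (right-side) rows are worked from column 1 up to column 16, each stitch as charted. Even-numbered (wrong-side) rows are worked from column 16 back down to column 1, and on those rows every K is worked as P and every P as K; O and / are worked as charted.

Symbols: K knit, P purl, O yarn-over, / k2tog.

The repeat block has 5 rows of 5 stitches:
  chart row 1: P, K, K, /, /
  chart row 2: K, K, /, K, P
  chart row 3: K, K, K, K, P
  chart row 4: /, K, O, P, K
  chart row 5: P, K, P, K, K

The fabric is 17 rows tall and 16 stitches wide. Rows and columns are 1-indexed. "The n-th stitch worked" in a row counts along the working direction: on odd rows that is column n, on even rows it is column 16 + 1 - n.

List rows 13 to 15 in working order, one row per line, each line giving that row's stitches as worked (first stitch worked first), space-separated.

== ROWS AS WORKED ==
K K K K P K K K K P K K K K P K
/ P K O P / P K O P / P K O P /
P K P K K P K P K K P K P K K P

Derivation:
Row 13: chart row 3, RS - tile across columns 1-16 and work as-is.
Row 14: chart row 4, WS - tiled (columns 1-16): / K O P K / K O P K / K O P K /; work from column 16 back to 1 with K<->P swapped.
Row 15: chart row 5, RS - tile across columns 1-16 and work as-is.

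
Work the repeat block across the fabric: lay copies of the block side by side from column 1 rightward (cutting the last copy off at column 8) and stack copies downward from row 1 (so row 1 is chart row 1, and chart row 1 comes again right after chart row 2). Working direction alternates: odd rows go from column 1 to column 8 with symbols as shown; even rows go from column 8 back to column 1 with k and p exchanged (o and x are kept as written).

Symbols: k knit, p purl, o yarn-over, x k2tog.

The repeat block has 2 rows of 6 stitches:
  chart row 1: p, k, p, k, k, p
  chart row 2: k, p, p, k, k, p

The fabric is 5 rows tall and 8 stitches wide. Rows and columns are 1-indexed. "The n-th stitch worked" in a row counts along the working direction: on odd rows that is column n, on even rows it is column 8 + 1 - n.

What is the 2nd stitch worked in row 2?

Row 2 uses chart row ((2-1) mod 2)+1 = 2. Row 2 is even, so WS.
Chart row 2 tiled across columns 1-8: k p p k k p k p
WS: work from column 8 back to column 1 (reverse the tiled row), swapping k<->p (o and x unchanged).
Row 2 as worked: k p k p p k k p
Stitch 2 in working order -> p

Result:
p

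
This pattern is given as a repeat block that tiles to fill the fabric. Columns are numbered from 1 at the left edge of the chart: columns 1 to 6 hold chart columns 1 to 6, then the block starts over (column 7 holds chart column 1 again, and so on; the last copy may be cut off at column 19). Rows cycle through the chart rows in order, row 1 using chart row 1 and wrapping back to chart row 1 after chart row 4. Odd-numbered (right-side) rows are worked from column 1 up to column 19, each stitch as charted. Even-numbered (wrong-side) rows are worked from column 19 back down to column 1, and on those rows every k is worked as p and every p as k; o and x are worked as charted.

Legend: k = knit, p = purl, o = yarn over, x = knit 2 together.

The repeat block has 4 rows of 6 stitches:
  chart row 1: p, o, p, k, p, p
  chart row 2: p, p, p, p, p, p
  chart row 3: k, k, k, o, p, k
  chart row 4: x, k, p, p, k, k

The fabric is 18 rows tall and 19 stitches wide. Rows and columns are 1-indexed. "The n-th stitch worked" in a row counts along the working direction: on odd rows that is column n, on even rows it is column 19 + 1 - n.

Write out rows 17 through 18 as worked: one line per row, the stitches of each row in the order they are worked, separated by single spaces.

Row 17: chart row 1, RS - tile across columns 1-19 and work as-is.
Row 18: chart row 2, WS - tiled (columns 1-19): p p p p p p p p p p p p p p p p p p p; work from column 19 back to 1 with k<->p swapped.

Rows as worked:
p o p k p p p o p k p p p o p k p p p
k k k k k k k k k k k k k k k k k k k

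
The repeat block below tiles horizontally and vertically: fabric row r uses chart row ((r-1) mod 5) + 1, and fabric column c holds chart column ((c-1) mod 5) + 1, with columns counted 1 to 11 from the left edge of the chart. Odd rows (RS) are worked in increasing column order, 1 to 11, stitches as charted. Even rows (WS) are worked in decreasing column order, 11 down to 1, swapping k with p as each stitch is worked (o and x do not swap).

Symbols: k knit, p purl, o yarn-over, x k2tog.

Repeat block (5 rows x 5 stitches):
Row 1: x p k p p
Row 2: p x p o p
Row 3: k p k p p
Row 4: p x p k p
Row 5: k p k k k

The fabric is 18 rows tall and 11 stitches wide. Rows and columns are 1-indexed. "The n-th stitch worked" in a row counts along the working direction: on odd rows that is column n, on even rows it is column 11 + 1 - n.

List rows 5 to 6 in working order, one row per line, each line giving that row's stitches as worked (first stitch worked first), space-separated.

Rows as worked:
k p k k k k p k k k k
x k k p k x k k p k x

Derivation:
Row 5: chart row 5, RS - tile across columns 1-11 and work as-is.
Row 6: chart row 1, WS - tiled (columns 1-11): x p k p p x p k p p x; work from column 11 back to 1 with k<->p swapped.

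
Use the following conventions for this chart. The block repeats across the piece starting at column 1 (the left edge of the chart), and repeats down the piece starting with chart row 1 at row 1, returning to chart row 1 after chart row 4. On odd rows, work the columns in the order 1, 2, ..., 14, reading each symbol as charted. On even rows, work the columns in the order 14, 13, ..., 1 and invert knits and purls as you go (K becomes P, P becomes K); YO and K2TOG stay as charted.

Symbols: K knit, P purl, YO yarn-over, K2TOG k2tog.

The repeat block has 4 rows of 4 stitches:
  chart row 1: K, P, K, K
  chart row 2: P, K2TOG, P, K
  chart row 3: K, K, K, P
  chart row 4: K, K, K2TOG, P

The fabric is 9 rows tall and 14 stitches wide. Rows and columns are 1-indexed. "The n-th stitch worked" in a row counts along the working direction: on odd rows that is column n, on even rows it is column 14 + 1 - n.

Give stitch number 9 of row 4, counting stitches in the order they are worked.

Row 4 uses chart row ((4-1) mod 4)+1 = 4. Row 4 is even, so WS.
Chart row 4 tiled across columns 1-14: K K K2TOG P K K K2TOG P K K K2TOG P K K
WS: work from column 14 back to column 1 (reverse the tiled row), swapping K<->P (YO and K2TOG unchanged).
Row 4 as worked: P P K K2TOG P P K K2TOG P P K K2TOG P P
The 9th stitch worked is P.

Result:
P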